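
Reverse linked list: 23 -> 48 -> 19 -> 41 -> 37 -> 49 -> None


Step 1: curr=23, set curr.next=prev(None) | reversed so far: 23
Step 2: curr=48, set curr.next=prev(23) | reversed so far: 48 -> 23
Step 3: curr=19, set curr.next=prev(48) | reversed so far: 19 -> 48 -> 23
Step 4: curr=41, set curr.next=prev(19) | reversed so far: 41 -> 19 -> 48 -> 23
Step 5: curr=37, set curr.next=prev(41) | reversed so far: 37 -> 41 -> 19 -> 48 -> 23
Step 6: curr=49, set curr.next=prev(37) | reversed so far: 49 -> 37 -> 41 -> 19 -> 48 -> 23

49 -> 37 -> 41 -> 19 -> 48 -> 23 -> None


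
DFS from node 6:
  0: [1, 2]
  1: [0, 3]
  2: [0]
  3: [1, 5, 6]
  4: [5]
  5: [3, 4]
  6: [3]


Visit 6, push [3]
Visit 3, push [5, 1]
Visit 1, push [0]
Visit 0, push [2]
Visit 2, push []
Visit 5, push [4]
Visit 4, push []

DFS order: [6, 3, 1, 0, 2, 5, 4]


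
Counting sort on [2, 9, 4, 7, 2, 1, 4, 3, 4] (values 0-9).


Input: [2, 9, 4, 7, 2, 1, 4, 3, 4]
Counts: [0, 1, 2, 1, 3, 0, 0, 1, 0, 1]

Sorted: [1, 2, 2, 3, 4, 4, 4, 7, 9]


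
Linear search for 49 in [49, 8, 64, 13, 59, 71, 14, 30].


i=0: 49==49 found!

Found at 0, 1 comps


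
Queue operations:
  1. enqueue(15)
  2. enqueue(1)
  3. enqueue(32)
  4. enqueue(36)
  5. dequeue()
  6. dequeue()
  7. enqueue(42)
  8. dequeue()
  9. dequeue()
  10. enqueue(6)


enqueue(15) -> [15]
enqueue(1) -> [15, 1]
enqueue(32) -> [15, 1, 32]
enqueue(36) -> [15, 1, 32, 36]
dequeue()->15, [1, 32, 36]
dequeue()->1, [32, 36]
enqueue(42) -> [32, 36, 42]
dequeue()->32, [36, 42]
dequeue()->36, [42]
enqueue(6) -> [42, 6]

Final queue: [42, 6]


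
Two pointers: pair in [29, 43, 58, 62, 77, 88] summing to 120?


lo=0(29)+hi=5(88)=117
lo=1(43)+hi=5(88)=131
lo=1(43)+hi=4(77)=120

Yes: 43+77=120


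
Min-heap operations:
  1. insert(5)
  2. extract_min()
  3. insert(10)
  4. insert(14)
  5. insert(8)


insert(5) -> [5]
extract_min()->5, []
insert(10) -> [10]
insert(14) -> [10, 14]
insert(8) -> [8, 14, 10]

Final heap: [8, 14, 10]


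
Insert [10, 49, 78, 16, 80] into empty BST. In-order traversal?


Insert 10: root
Insert 49: R from 10
Insert 78: R from 10 -> R from 49
Insert 16: R from 10 -> L from 49
Insert 80: R from 10 -> R from 49 -> R from 78

In-order: [10, 16, 49, 78, 80]


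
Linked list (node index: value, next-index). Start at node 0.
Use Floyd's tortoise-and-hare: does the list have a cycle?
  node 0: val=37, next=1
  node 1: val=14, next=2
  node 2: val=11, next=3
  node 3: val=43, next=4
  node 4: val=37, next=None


Floyd's tortoise (slow, +1) and hare (fast, +2):
  init: slow=0, fast=0
  step 1: slow=1, fast=2
  step 2: slow=2, fast=4
  step 3: fast -> None, no cycle

Cycle: no


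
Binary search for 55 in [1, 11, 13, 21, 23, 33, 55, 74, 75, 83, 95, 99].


Step 1: lo=0, hi=11, mid=5, val=33
Step 2: lo=6, hi=11, mid=8, val=75
Step 3: lo=6, hi=7, mid=6, val=55

Found at index 6


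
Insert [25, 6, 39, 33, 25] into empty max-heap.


Insert 25: [25]
Insert 6: [25, 6]
Insert 39: [39, 6, 25]
Insert 33: [39, 33, 25, 6]
Insert 25: [39, 33, 25, 6, 25]

Final heap: [39, 33, 25, 6, 25]


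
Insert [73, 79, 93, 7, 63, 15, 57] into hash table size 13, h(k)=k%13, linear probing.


Insert 73: h=8 -> slot 8
Insert 79: h=1 -> slot 1
Insert 93: h=2 -> slot 2
Insert 7: h=7 -> slot 7
Insert 63: h=11 -> slot 11
Insert 15: h=2, 1 probes -> slot 3
Insert 57: h=5 -> slot 5

Table: [None, 79, 93, 15, None, 57, None, 7, 73, None, None, 63, None]


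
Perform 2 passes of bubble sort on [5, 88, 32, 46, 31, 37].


Initial: [5, 88, 32, 46, 31, 37]
Pass 1: [5, 32, 46, 31, 37, 88] (4 swaps)
Pass 2: [5, 32, 31, 37, 46, 88] (2 swaps)

After 2 passes: [5, 32, 31, 37, 46, 88]


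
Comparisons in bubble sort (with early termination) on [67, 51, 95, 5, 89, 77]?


Algorithm: bubble sort (with early termination)
Input: [67, 51, 95, 5, 89, 77]
Sorted: [5, 51, 67, 77, 89, 95]

14


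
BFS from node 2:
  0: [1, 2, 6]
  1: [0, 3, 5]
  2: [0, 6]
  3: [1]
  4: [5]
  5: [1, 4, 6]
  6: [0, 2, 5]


Visit 2, enqueue [0, 6]
Visit 0, enqueue [1]
Visit 6, enqueue [5]
Visit 1, enqueue [3]
Visit 5, enqueue [4]
Visit 3, enqueue []
Visit 4, enqueue []

BFS order: [2, 0, 6, 1, 5, 3, 4]


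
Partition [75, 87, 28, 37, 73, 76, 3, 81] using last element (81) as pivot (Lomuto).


Pivot: 81
  75 <= 81: advance i (no swap)
  28 <= 81: swap -> [75, 28, 87, 37, 73, 76, 3, 81]
  37 <= 81: swap -> [75, 28, 37, 87, 73, 76, 3, 81]
  73 <= 81: swap -> [75, 28, 37, 73, 87, 76, 3, 81]
  76 <= 81: swap -> [75, 28, 37, 73, 76, 87, 3, 81]
  3 <= 81: swap -> [75, 28, 37, 73, 76, 3, 87, 81]
Place pivot at 6: [75, 28, 37, 73, 76, 3, 81, 87]

Partitioned: [75, 28, 37, 73, 76, 3, 81, 87]


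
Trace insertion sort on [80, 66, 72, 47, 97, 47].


Initial: [80, 66, 72, 47, 97, 47]
Insert 66: [66, 80, 72, 47, 97, 47]
Insert 72: [66, 72, 80, 47, 97, 47]
Insert 47: [47, 66, 72, 80, 97, 47]
Insert 97: [47, 66, 72, 80, 97, 47]
Insert 47: [47, 47, 66, 72, 80, 97]

Sorted: [47, 47, 66, 72, 80, 97]


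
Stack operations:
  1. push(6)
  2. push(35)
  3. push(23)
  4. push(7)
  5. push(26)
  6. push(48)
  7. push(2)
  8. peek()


push(6) -> [6]
push(35) -> [6, 35]
push(23) -> [6, 35, 23]
push(7) -> [6, 35, 23, 7]
push(26) -> [6, 35, 23, 7, 26]
push(48) -> [6, 35, 23, 7, 26, 48]
push(2) -> [6, 35, 23, 7, 26, 48, 2]
peek()->2

Final stack: [6, 35, 23, 7, 26, 48, 2]


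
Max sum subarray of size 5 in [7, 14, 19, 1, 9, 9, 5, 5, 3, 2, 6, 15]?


[0:5]: 50
[1:6]: 52
[2:7]: 43
[3:8]: 29
[4:9]: 31
[5:10]: 24
[6:11]: 21
[7:12]: 31

Max: 52 at [1:6]


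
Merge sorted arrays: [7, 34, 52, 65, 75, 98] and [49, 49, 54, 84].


Take 7 from A
Take 34 from A
Take 49 from B
Take 49 from B
Take 52 from A
Take 54 from B
Take 65 from A
Take 75 from A
Take 84 from B

Merged: [7, 34, 49, 49, 52, 54, 65, 75, 84, 98]


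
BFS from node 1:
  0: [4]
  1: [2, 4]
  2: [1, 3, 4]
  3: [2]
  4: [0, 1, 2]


Visit 1, enqueue [2, 4]
Visit 2, enqueue [3]
Visit 4, enqueue [0]
Visit 3, enqueue []
Visit 0, enqueue []

BFS order: [1, 2, 4, 3, 0]


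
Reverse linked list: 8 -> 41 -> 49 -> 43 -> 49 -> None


Step 1: curr=8, set curr.next=prev(None) | reversed so far: 8
Step 2: curr=41, set curr.next=prev(8) | reversed so far: 41 -> 8
Step 3: curr=49, set curr.next=prev(41) | reversed so far: 49 -> 41 -> 8
Step 4: curr=43, set curr.next=prev(49) | reversed so far: 43 -> 49 -> 41 -> 8
Step 5: curr=49, set curr.next=prev(43) | reversed so far: 49 -> 43 -> 49 -> 41 -> 8

49 -> 43 -> 49 -> 41 -> 8 -> None


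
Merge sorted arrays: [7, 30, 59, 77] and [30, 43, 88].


Take 7 from A
Take 30 from A
Take 30 from B
Take 43 from B
Take 59 from A
Take 77 from A

Merged: [7, 30, 30, 43, 59, 77, 88]


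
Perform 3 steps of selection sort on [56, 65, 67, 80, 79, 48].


Initial: [56, 65, 67, 80, 79, 48]
Step 1: min=48 at 5
  Swap: [48, 65, 67, 80, 79, 56]
Step 2: min=56 at 5
  Swap: [48, 56, 67, 80, 79, 65]
Step 3: min=65 at 5
  Swap: [48, 56, 65, 80, 79, 67]

After 3 steps: [48, 56, 65, 80, 79, 67]


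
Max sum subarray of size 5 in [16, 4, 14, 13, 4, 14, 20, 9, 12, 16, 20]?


[0:5]: 51
[1:6]: 49
[2:7]: 65
[3:8]: 60
[4:9]: 59
[5:10]: 71
[6:11]: 77

Max: 77 at [6:11]


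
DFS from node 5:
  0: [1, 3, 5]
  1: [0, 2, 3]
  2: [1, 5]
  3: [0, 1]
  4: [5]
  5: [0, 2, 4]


Visit 5, push [4, 2, 0]
Visit 0, push [3, 1]
Visit 1, push [3, 2]
Visit 2, push []
Visit 3, push []
Visit 4, push []

DFS order: [5, 0, 1, 2, 3, 4]


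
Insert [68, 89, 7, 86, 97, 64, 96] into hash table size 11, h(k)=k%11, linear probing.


Insert 68: h=2 -> slot 2
Insert 89: h=1 -> slot 1
Insert 7: h=7 -> slot 7
Insert 86: h=9 -> slot 9
Insert 97: h=9, 1 probes -> slot 10
Insert 64: h=9, 2 probes -> slot 0
Insert 96: h=8 -> slot 8

Table: [64, 89, 68, None, None, None, None, 7, 96, 86, 97]


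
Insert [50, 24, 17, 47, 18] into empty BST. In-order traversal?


Insert 50: root
Insert 24: L from 50
Insert 17: L from 50 -> L from 24
Insert 47: L from 50 -> R from 24
Insert 18: L from 50 -> L from 24 -> R from 17

In-order: [17, 18, 24, 47, 50]


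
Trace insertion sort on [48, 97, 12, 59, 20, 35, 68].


Initial: [48, 97, 12, 59, 20, 35, 68]
Insert 97: [48, 97, 12, 59, 20, 35, 68]
Insert 12: [12, 48, 97, 59, 20, 35, 68]
Insert 59: [12, 48, 59, 97, 20, 35, 68]
Insert 20: [12, 20, 48, 59, 97, 35, 68]
Insert 35: [12, 20, 35, 48, 59, 97, 68]
Insert 68: [12, 20, 35, 48, 59, 68, 97]

Sorted: [12, 20, 35, 48, 59, 68, 97]


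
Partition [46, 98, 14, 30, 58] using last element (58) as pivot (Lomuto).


Pivot: 58
  46 <= 58: advance i (no swap)
  14 <= 58: swap -> [46, 14, 98, 30, 58]
  30 <= 58: swap -> [46, 14, 30, 98, 58]
Place pivot at 3: [46, 14, 30, 58, 98]

Partitioned: [46, 14, 30, 58, 98]


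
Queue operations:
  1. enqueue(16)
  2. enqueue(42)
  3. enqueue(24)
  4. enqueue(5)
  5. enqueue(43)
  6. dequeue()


enqueue(16) -> [16]
enqueue(42) -> [16, 42]
enqueue(24) -> [16, 42, 24]
enqueue(5) -> [16, 42, 24, 5]
enqueue(43) -> [16, 42, 24, 5, 43]
dequeue()->16, [42, 24, 5, 43]

Final queue: [42, 24, 5, 43]


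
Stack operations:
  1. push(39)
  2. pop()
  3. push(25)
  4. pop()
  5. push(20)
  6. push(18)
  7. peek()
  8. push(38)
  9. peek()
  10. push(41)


push(39) -> [39]
pop()->39, []
push(25) -> [25]
pop()->25, []
push(20) -> [20]
push(18) -> [20, 18]
peek()->18
push(38) -> [20, 18, 38]
peek()->38
push(41) -> [20, 18, 38, 41]

Final stack: [20, 18, 38, 41]


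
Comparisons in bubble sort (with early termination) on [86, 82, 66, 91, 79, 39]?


Algorithm: bubble sort (with early termination)
Input: [86, 82, 66, 91, 79, 39]
Sorted: [39, 66, 79, 82, 86, 91]

15


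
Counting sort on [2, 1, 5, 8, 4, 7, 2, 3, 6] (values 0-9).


Input: [2, 1, 5, 8, 4, 7, 2, 3, 6]
Counts: [0, 1, 2, 1, 1, 1, 1, 1, 1, 0]

Sorted: [1, 2, 2, 3, 4, 5, 6, 7, 8]


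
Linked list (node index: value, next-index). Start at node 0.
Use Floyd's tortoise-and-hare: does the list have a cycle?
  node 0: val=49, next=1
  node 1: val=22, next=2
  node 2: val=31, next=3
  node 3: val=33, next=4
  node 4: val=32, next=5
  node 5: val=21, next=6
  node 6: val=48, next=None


Floyd's tortoise (slow, +1) and hare (fast, +2):
  init: slow=0, fast=0
  step 1: slow=1, fast=2
  step 2: slow=2, fast=4
  step 3: slow=3, fast=6
  step 4: fast -> None, no cycle

Cycle: no


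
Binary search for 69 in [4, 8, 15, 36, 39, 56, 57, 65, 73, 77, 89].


Step 1: lo=0, hi=10, mid=5, val=56
Step 2: lo=6, hi=10, mid=8, val=73
Step 3: lo=6, hi=7, mid=6, val=57
Step 4: lo=7, hi=7, mid=7, val=65

Not found


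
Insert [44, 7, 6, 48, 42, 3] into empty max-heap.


Insert 44: [44]
Insert 7: [44, 7]
Insert 6: [44, 7, 6]
Insert 48: [48, 44, 6, 7]
Insert 42: [48, 44, 6, 7, 42]
Insert 3: [48, 44, 6, 7, 42, 3]

Final heap: [48, 44, 6, 7, 42, 3]


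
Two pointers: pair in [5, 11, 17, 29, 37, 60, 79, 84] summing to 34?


lo=0(5)+hi=7(84)=89
lo=0(5)+hi=6(79)=84
lo=0(5)+hi=5(60)=65
lo=0(5)+hi=4(37)=42
lo=0(5)+hi=3(29)=34

Yes: 5+29=34


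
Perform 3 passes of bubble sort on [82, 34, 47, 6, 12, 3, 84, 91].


Initial: [82, 34, 47, 6, 12, 3, 84, 91]
Pass 1: [34, 47, 6, 12, 3, 82, 84, 91] (5 swaps)
Pass 2: [34, 6, 12, 3, 47, 82, 84, 91] (3 swaps)
Pass 3: [6, 12, 3, 34, 47, 82, 84, 91] (3 swaps)

After 3 passes: [6, 12, 3, 34, 47, 82, 84, 91]


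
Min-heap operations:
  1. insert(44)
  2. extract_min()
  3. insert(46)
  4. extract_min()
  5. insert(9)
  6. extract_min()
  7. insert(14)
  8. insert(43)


insert(44) -> [44]
extract_min()->44, []
insert(46) -> [46]
extract_min()->46, []
insert(9) -> [9]
extract_min()->9, []
insert(14) -> [14]
insert(43) -> [14, 43]

Final heap: [14, 43]


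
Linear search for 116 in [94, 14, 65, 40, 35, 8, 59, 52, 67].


i=0: 94!=116
i=1: 14!=116
i=2: 65!=116
i=3: 40!=116
i=4: 35!=116
i=5: 8!=116
i=6: 59!=116
i=7: 52!=116
i=8: 67!=116

Not found, 9 comps


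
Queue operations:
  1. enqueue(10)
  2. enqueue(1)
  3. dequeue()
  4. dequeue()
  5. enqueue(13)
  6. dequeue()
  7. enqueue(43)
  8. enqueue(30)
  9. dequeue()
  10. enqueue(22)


enqueue(10) -> [10]
enqueue(1) -> [10, 1]
dequeue()->10, [1]
dequeue()->1, []
enqueue(13) -> [13]
dequeue()->13, []
enqueue(43) -> [43]
enqueue(30) -> [43, 30]
dequeue()->43, [30]
enqueue(22) -> [30, 22]

Final queue: [30, 22]


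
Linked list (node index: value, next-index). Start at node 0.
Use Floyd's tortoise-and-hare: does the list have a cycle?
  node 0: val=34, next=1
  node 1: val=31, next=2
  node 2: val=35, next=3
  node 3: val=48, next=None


Floyd's tortoise (slow, +1) and hare (fast, +2):
  init: slow=0, fast=0
  step 1: slow=1, fast=2
  step 2: fast 2->3->None, no cycle

Cycle: no


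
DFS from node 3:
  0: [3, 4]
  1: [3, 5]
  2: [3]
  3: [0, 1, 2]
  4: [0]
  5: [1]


Visit 3, push [2, 1, 0]
Visit 0, push [4]
Visit 4, push []
Visit 1, push [5]
Visit 5, push []
Visit 2, push []

DFS order: [3, 0, 4, 1, 5, 2]


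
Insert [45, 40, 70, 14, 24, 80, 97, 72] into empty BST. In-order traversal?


Insert 45: root
Insert 40: L from 45
Insert 70: R from 45
Insert 14: L from 45 -> L from 40
Insert 24: L from 45 -> L from 40 -> R from 14
Insert 80: R from 45 -> R from 70
Insert 97: R from 45 -> R from 70 -> R from 80
Insert 72: R from 45 -> R from 70 -> L from 80

In-order: [14, 24, 40, 45, 70, 72, 80, 97]


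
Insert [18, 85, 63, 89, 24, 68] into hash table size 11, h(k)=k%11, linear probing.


Insert 18: h=7 -> slot 7
Insert 85: h=8 -> slot 8
Insert 63: h=8, 1 probes -> slot 9
Insert 89: h=1 -> slot 1
Insert 24: h=2 -> slot 2
Insert 68: h=2, 1 probes -> slot 3

Table: [None, 89, 24, 68, None, None, None, 18, 85, 63, None]


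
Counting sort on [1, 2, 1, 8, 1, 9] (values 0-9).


Input: [1, 2, 1, 8, 1, 9]
Counts: [0, 3, 1, 0, 0, 0, 0, 0, 1, 1]

Sorted: [1, 1, 1, 2, 8, 9]


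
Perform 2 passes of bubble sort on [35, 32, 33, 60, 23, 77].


Initial: [35, 32, 33, 60, 23, 77]
Pass 1: [32, 33, 35, 23, 60, 77] (3 swaps)
Pass 2: [32, 33, 23, 35, 60, 77] (1 swaps)

After 2 passes: [32, 33, 23, 35, 60, 77]


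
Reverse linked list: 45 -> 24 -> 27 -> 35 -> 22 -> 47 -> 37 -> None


Step 1: curr=45, set curr.next=prev(None) | reversed so far: 45
Step 2: curr=24, set curr.next=prev(45) | reversed so far: 24 -> 45
Step 3: curr=27, set curr.next=prev(24) | reversed so far: 27 -> 24 -> 45
Step 4: curr=35, set curr.next=prev(27) | reversed so far: 35 -> 27 -> 24 -> 45
Step 5: curr=22, set curr.next=prev(35) | reversed so far: 22 -> 35 -> 27 -> 24 -> 45
Step 6: curr=47, set curr.next=prev(22) | reversed so far: 47 -> 22 -> 35 -> 27 -> 24 -> 45
Step 7: curr=37, set curr.next=prev(47) | reversed so far: 37 -> 47 -> 22 -> 35 -> 27 -> 24 -> 45

37 -> 47 -> 22 -> 35 -> 27 -> 24 -> 45 -> None


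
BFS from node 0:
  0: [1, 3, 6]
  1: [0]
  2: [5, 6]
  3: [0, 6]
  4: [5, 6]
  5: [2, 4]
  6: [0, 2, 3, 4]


Visit 0, enqueue [1, 3, 6]
Visit 1, enqueue []
Visit 3, enqueue []
Visit 6, enqueue [2, 4]
Visit 2, enqueue [5]
Visit 4, enqueue []
Visit 5, enqueue []

BFS order: [0, 1, 3, 6, 2, 4, 5]


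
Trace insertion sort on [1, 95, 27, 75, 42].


Initial: [1, 95, 27, 75, 42]
Insert 95: [1, 95, 27, 75, 42]
Insert 27: [1, 27, 95, 75, 42]
Insert 75: [1, 27, 75, 95, 42]
Insert 42: [1, 27, 42, 75, 95]

Sorted: [1, 27, 42, 75, 95]


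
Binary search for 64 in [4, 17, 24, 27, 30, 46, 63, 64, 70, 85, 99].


Step 1: lo=0, hi=10, mid=5, val=46
Step 2: lo=6, hi=10, mid=8, val=70
Step 3: lo=6, hi=7, mid=6, val=63
Step 4: lo=7, hi=7, mid=7, val=64

Found at index 7


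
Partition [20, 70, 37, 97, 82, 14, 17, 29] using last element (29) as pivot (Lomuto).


Pivot: 29
  20 <= 29: advance i (no swap)
  14 <= 29: swap -> [20, 14, 37, 97, 82, 70, 17, 29]
  17 <= 29: swap -> [20, 14, 17, 97, 82, 70, 37, 29]
Place pivot at 3: [20, 14, 17, 29, 82, 70, 37, 97]

Partitioned: [20, 14, 17, 29, 82, 70, 37, 97]


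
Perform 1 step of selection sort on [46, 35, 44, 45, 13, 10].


Initial: [46, 35, 44, 45, 13, 10]
Step 1: min=10 at 5
  Swap: [10, 35, 44, 45, 13, 46]

After 1 step: [10, 35, 44, 45, 13, 46]


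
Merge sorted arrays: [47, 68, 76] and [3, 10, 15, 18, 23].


Take 3 from B
Take 10 from B
Take 15 from B
Take 18 from B
Take 23 from B

Merged: [3, 10, 15, 18, 23, 47, 68, 76]


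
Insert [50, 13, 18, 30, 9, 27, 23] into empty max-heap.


Insert 50: [50]
Insert 13: [50, 13]
Insert 18: [50, 13, 18]
Insert 30: [50, 30, 18, 13]
Insert 9: [50, 30, 18, 13, 9]
Insert 27: [50, 30, 27, 13, 9, 18]
Insert 23: [50, 30, 27, 13, 9, 18, 23]

Final heap: [50, 30, 27, 13, 9, 18, 23]


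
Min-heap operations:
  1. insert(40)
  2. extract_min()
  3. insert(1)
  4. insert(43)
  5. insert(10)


insert(40) -> [40]
extract_min()->40, []
insert(1) -> [1]
insert(43) -> [1, 43]
insert(10) -> [1, 43, 10]

Final heap: [1, 43, 10]


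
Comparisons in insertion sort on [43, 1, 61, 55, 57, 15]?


Algorithm: insertion sort
Input: [43, 1, 61, 55, 57, 15]
Sorted: [1, 15, 43, 55, 57, 61]

11


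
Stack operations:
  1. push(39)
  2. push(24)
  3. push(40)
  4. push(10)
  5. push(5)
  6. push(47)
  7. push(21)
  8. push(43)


push(39) -> [39]
push(24) -> [39, 24]
push(40) -> [39, 24, 40]
push(10) -> [39, 24, 40, 10]
push(5) -> [39, 24, 40, 10, 5]
push(47) -> [39, 24, 40, 10, 5, 47]
push(21) -> [39, 24, 40, 10, 5, 47, 21]
push(43) -> [39, 24, 40, 10, 5, 47, 21, 43]

Final stack: [39, 24, 40, 10, 5, 47, 21, 43]


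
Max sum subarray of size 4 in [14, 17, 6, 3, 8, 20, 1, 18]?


[0:4]: 40
[1:5]: 34
[2:6]: 37
[3:7]: 32
[4:8]: 47

Max: 47 at [4:8]


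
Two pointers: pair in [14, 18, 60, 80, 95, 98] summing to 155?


lo=0(14)+hi=5(98)=112
lo=1(18)+hi=5(98)=116
lo=2(60)+hi=5(98)=158
lo=2(60)+hi=4(95)=155

Yes: 60+95=155


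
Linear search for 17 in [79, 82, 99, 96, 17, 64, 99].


i=0: 79!=17
i=1: 82!=17
i=2: 99!=17
i=3: 96!=17
i=4: 17==17 found!

Found at 4, 5 comps


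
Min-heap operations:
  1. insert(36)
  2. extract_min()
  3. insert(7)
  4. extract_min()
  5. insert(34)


insert(36) -> [36]
extract_min()->36, []
insert(7) -> [7]
extract_min()->7, []
insert(34) -> [34]

Final heap: [34]


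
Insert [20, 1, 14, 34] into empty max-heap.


Insert 20: [20]
Insert 1: [20, 1]
Insert 14: [20, 1, 14]
Insert 34: [34, 20, 14, 1]

Final heap: [34, 20, 14, 1]


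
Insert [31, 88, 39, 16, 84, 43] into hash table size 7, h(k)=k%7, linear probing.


Insert 31: h=3 -> slot 3
Insert 88: h=4 -> slot 4
Insert 39: h=4, 1 probes -> slot 5
Insert 16: h=2 -> slot 2
Insert 84: h=0 -> slot 0
Insert 43: h=1 -> slot 1

Table: [84, 43, 16, 31, 88, 39, None]


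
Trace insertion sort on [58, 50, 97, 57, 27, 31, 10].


Initial: [58, 50, 97, 57, 27, 31, 10]
Insert 50: [50, 58, 97, 57, 27, 31, 10]
Insert 97: [50, 58, 97, 57, 27, 31, 10]
Insert 57: [50, 57, 58, 97, 27, 31, 10]
Insert 27: [27, 50, 57, 58, 97, 31, 10]
Insert 31: [27, 31, 50, 57, 58, 97, 10]
Insert 10: [10, 27, 31, 50, 57, 58, 97]

Sorted: [10, 27, 31, 50, 57, 58, 97]


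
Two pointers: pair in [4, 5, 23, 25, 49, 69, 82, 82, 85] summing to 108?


lo=0(4)+hi=8(85)=89
lo=1(5)+hi=8(85)=90
lo=2(23)+hi=8(85)=108

Yes: 23+85=108


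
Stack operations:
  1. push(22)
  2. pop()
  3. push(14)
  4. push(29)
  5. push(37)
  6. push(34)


push(22) -> [22]
pop()->22, []
push(14) -> [14]
push(29) -> [14, 29]
push(37) -> [14, 29, 37]
push(34) -> [14, 29, 37, 34]

Final stack: [14, 29, 37, 34]


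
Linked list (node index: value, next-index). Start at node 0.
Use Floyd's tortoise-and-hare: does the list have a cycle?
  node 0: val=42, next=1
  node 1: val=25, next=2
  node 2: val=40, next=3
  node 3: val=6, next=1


Floyd's tortoise (slow, +1) and hare (fast, +2):
  init: slow=0, fast=0
  step 1: slow=1, fast=2
  step 2: slow=2, fast=1
  step 3: slow=3, fast=3
  slow == fast at node 3: cycle detected

Cycle: yes


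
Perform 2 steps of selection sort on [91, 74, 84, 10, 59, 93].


Initial: [91, 74, 84, 10, 59, 93]
Step 1: min=10 at 3
  Swap: [10, 74, 84, 91, 59, 93]
Step 2: min=59 at 4
  Swap: [10, 59, 84, 91, 74, 93]

After 2 steps: [10, 59, 84, 91, 74, 93]


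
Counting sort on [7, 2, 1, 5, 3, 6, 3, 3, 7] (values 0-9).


Input: [7, 2, 1, 5, 3, 6, 3, 3, 7]
Counts: [0, 1, 1, 3, 0, 1, 1, 2, 0, 0]

Sorted: [1, 2, 3, 3, 3, 5, 6, 7, 7]


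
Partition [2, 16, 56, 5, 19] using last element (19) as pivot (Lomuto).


Pivot: 19
  2 <= 19: advance i (no swap)
  16 <= 19: advance i (no swap)
  5 <= 19: swap -> [2, 16, 5, 56, 19]
Place pivot at 3: [2, 16, 5, 19, 56]

Partitioned: [2, 16, 5, 19, 56]


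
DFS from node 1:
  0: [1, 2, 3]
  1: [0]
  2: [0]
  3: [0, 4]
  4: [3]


Visit 1, push [0]
Visit 0, push [3, 2]
Visit 2, push []
Visit 3, push [4]
Visit 4, push []

DFS order: [1, 0, 2, 3, 4]


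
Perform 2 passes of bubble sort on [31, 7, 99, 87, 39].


Initial: [31, 7, 99, 87, 39]
Pass 1: [7, 31, 87, 39, 99] (3 swaps)
Pass 2: [7, 31, 39, 87, 99] (1 swaps)

After 2 passes: [7, 31, 39, 87, 99]


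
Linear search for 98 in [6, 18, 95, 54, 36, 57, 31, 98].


i=0: 6!=98
i=1: 18!=98
i=2: 95!=98
i=3: 54!=98
i=4: 36!=98
i=5: 57!=98
i=6: 31!=98
i=7: 98==98 found!

Found at 7, 8 comps


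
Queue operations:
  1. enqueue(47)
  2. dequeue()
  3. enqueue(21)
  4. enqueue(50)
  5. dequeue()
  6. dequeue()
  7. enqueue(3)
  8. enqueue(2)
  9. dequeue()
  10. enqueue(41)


enqueue(47) -> [47]
dequeue()->47, []
enqueue(21) -> [21]
enqueue(50) -> [21, 50]
dequeue()->21, [50]
dequeue()->50, []
enqueue(3) -> [3]
enqueue(2) -> [3, 2]
dequeue()->3, [2]
enqueue(41) -> [2, 41]

Final queue: [2, 41]


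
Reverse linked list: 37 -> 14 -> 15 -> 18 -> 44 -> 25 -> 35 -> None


Step 1: curr=37, set curr.next=prev(None) | reversed so far: 37
Step 2: curr=14, set curr.next=prev(37) | reversed so far: 14 -> 37
Step 3: curr=15, set curr.next=prev(14) | reversed so far: 15 -> 14 -> 37
Step 4: curr=18, set curr.next=prev(15) | reversed so far: 18 -> 15 -> 14 -> 37
Step 5: curr=44, set curr.next=prev(18) | reversed so far: 44 -> 18 -> 15 -> 14 -> 37
Step 6: curr=25, set curr.next=prev(44) | reversed so far: 25 -> 44 -> 18 -> 15 -> 14 -> 37
Step 7: curr=35, set curr.next=prev(25) | reversed so far: 35 -> 25 -> 44 -> 18 -> 15 -> 14 -> 37

35 -> 25 -> 44 -> 18 -> 15 -> 14 -> 37 -> None


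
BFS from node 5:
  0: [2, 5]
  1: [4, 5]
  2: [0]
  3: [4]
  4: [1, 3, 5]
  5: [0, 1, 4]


Visit 5, enqueue [0, 1, 4]
Visit 0, enqueue [2]
Visit 1, enqueue []
Visit 4, enqueue [3]
Visit 2, enqueue []
Visit 3, enqueue []

BFS order: [5, 0, 1, 4, 2, 3]


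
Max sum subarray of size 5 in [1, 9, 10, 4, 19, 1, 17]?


[0:5]: 43
[1:6]: 43
[2:7]: 51

Max: 51 at [2:7]


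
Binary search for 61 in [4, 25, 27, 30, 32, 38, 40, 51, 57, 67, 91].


Step 1: lo=0, hi=10, mid=5, val=38
Step 2: lo=6, hi=10, mid=8, val=57
Step 3: lo=9, hi=10, mid=9, val=67

Not found


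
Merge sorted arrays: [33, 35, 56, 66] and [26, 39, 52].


Take 26 from B
Take 33 from A
Take 35 from A
Take 39 from B
Take 52 from B

Merged: [26, 33, 35, 39, 52, 56, 66]


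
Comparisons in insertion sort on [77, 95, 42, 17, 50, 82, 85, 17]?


Algorithm: insertion sort
Input: [77, 95, 42, 17, 50, 82, 85, 17]
Sorted: [17, 17, 42, 50, 77, 82, 85, 95]

20


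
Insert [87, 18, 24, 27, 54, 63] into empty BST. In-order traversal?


Insert 87: root
Insert 18: L from 87
Insert 24: L from 87 -> R from 18
Insert 27: L from 87 -> R from 18 -> R from 24
Insert 54: L from 87 -> R from 18 -> R from 24 -> R from 27
Insert 63: L from 87 -> R from 18 -> R from 24 -> R from 27 -> R from 54

In-order: [18, 24, 27, 54, 63, 87]


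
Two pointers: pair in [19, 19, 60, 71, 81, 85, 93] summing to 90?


lo=0(19)+hi=6(93)=112
lo=0(19)+hi=5(85)=104
lo=0(19)+hi=4(81)=100
lo=0(19)+hi=3(71)=90

Yes: 19+71=90


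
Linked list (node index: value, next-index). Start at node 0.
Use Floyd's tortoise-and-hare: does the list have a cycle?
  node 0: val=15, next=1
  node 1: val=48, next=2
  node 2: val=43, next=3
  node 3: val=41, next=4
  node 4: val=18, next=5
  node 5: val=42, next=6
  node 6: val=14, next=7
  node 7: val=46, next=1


Floyd's tortoise (slow, +1) and hare (fast, +2):
  init: slow=0, fast=0
  step 1: slow=1, fast=2
  step 2: slow=2, fast=4
  step 3: slow=3, fast=6
  step 4: slow=4, fast=1
  step 5: slow=5, fast=3
  step 6: slow=6, fast=5
  step 7: slow=7, fast=7
  slow == fast at node 7: cycle detected

Cycle: yes


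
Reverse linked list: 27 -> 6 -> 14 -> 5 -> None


Step 1: curr=27, set curr.next=prev(None) | reversed so far: 27
Step 2: curr=6, set curr.next=prev(27) | reversed so far: 6 -> 27
Step 3: curr=14, set curr.next=prev(6) | reversed so far: 14 -> 6 -> 27
Step 4: curr=5, set curr.next=prev(14) | reversed so far: 5 -> 14 -> 6 -> 27

5 -> 14 -> 6 -> 27 -> None


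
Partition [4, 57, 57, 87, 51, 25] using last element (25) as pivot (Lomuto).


Pivot: 25
  4 <= 25: advance i (no swap)
Place pivot at 1: [4, 25, 57, 87, 51, 57]

Partitioned: [4, 25, 57, 87, 51, 57]


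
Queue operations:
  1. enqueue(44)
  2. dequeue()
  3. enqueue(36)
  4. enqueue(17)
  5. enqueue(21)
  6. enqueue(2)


enqueue(44) -> [44]
dequeue()->44, []
enqueue(36) -> [36]
enqueue(17) -> [36, 17]
enqueue(21) -> [36, 17, 21]
enqueue(2) -> [36, 17, 21, 2]

Final queue: [36, 17, 21, 2]


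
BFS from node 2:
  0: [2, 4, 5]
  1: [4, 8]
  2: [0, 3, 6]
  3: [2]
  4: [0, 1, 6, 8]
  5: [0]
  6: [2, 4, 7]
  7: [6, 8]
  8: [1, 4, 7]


Visit 2, enqueue [0, 3, 6]
Visit 0, enqueue [4, 5]
Visit 3, enqueue []
Visit 6, enqueue [7]
Visit 4, enqueue [1, 8]
Visit 5, enqueue []
Visit 7, enqueue []
Visit 1, enqueue []
Visit 8, enqueue []

BFS order: [2, 0, 3, 6, 4, 5, 7, 1, 8]


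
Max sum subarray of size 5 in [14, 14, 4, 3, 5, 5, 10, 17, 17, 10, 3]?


[0:5]: 40
[1:6]: 31
[2:7]: 27
[3:8]: 40
[4:9]: 54
[5:10]: 59
[6:11]: 57

Max: 59 at [5:10]


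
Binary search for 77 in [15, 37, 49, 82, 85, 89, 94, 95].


Step 1: lo=0, hi=7, mid=3, val=82
Step 2: lo=0, hi=2, mid=1, val=37
Step 3: lo=2, hi=2, mid=2, val=49

Not found


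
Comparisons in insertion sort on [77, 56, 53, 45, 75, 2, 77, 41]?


Algorithm: insertion sort
Input: [77, 56, 53, 45, 75, 2, 77, 41]
Sorted: [2, 41, 45, 53, 56, 75, 77, 77]

21


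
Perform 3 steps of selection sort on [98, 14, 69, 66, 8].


Initial: [98, 14, 69, 66, 8]
Step 1: min=8 at 4
  Swap: [8, 14, 69, 66, 98]
Step 2: min=14 at 1
  Swap: [8, 14, 69, 66, 98]
Step 3: min=66 at 3
  Swap: [8, 14, 66, 69, 98]

After 3 steps: [8, 14, 66, 69, 98]


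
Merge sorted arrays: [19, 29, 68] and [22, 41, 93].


Take 19 from A
Take 22 from B
Take 29 from A
Take 41 from B
Take 68 from A

Merged: [19, 22, 29, 41, 68, 93]


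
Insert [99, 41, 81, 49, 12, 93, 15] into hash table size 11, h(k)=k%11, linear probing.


Insert 99: h=0 -> slot 0
Insert 41: h=8 -> slot 8
Insert 81: h=4 -> slot 4
Insert 49: h=5 -> slot 5
Insert 12: h=1 -> slot 1
Insert 93: h=5, 1 probes -> slot 6
Insert 15: h=4, 3 probes -> slot 7

Table: [99, 12, None, None, 81, 49, 93, 15, 41, None, None]


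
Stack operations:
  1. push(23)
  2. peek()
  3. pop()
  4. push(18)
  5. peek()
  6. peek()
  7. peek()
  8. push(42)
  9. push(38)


push(23) -> [23]
peek()->23
pop()->23, []
push(18) -> [18]
peek()->18
peek()->18
peek()->18
push(42) -> [18, 42]
push(38) -> [18, 42, 38]

Final stack: [18, 42, 38]


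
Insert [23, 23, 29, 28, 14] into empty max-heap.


Insert 23: [23]
Insert 23: [23, 23]
Insert 29: [29, 23, 23]
Insert 28: [29, 28, 23, 23]
Insert 14: [29, 28, 23, 23, 14]

Final heap: [29, 28, 23, 23, 14]


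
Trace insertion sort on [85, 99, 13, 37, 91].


Initial: [85, 99, 13, 37, 91]
Insert 99: [85, 99, 13, 37, 91]
Insert 13: [13, 85, 99, 37, 91]
Insert 37: [13, 37, 85, 99, 91]
Insert 91: [13, 37, 85, 91, 99]

Sorted: [13, 37, 85, 91, 99]


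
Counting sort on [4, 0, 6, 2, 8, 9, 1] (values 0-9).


Input: [4, 0, 6, 2, 8, 9, 1]
Counts: [1, 1, 1, 0, 1, 0, 1, 0, 1, 1]

Sorted: [0, 1, 2, 4, 6, 8, 9]


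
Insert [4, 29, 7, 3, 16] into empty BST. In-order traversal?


Insert 4: root
Insert 29: R from 4
Insert 7: R from 4 -> L from 29
Insert 3: L from 4
Insert 16: R from 4 -> L from 29 -> R from 7

In-order: [3, 4, 7, 16, 29]


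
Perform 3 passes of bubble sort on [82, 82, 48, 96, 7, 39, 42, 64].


Initial: [82, 82, 48, 96, 7, 39, 42, 64]
Pass 1: [82, 48, 82, 7, 39, 42, 64, 96] (5 swaps)
Pass 2: [48, 82, 7, 39, 42, 64, 82, 96] (5 swaps)
Pass 3: [48, 7, 39, 42, 64, 82, 82, 96] (4 swaps)

After 3 passes: [48, 7, 39, 42, 64, 82, 82, 96]


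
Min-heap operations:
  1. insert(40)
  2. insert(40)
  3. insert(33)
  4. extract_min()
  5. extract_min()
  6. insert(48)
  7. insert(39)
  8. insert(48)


insert(40) -> [40]
insert(40) -> [40, 40]
insert(33) -> [33, 40, 40]
extract_min()->33, [40, 40]
extract_min()->40, [40]
insert(48) -> [40, 48]
insert(39) -> [39, 48, 40]
insert(48) -> [39, 48, 40, 48]

Final heap: [39, 48, 40, 48]


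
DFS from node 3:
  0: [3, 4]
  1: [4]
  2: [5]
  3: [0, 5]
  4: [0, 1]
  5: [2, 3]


Visit 3, push [5, 0]
Visit 0, push [4]
Visit 4, push [1]
Visit 1, push []
Visit 5, push [2]
Visit 2, push []

DFS order: [3, 0, 4, 1, 5, 2]


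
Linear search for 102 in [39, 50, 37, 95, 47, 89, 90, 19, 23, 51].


i=0: 39!=102
i=1: 50!=102
i=2: 37!=102
i=3: 95!=102
i=4: 47!=102
i=5: 89!=102
i=6: 90!=102
i=7: 19!=102
i=8: 23!=102
i=9: 51!=102

Not found, 10 comps


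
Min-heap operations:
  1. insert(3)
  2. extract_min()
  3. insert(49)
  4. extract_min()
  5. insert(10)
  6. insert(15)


insert(3) -> [3]
extract_min()->3, []
insert(49) -> [49]
extract_min()->49, []
insert(10) -> [10]
insert(15) -> [10, 15]

Final heap: [10, 15]


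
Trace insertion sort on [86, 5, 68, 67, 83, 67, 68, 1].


Initial: [86, 5, 68, 67, 83, 67, 68, 1]
Insert 5: [5, 86, 68, 67, 83, 67, 68, 1]
Insert 68: [5, 68, 86, 67, 83, 67, 68, 1]
Insert 67: [5, 67, 68, 86, 83, 67, 68, 1]
Insert 83: [5, 67, 68, 83, 86, 67, 68, 1]
Insert 67: [5, 67, 67, 68, 83, 86, 68, 1]
Insert 68: [5, 67, 67, 68, 68, 83, 86, 1]
Insert 1: [1, 5, 67, 67, 68, 68, 83, 86]

Sorted: [1, 5, 67, 67, 68, 68, 83, 86]


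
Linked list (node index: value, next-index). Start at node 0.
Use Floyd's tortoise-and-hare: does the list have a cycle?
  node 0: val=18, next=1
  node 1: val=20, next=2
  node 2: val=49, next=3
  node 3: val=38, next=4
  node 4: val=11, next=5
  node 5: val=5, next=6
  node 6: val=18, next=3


Floyd's tortoise (slow, +1) and hare (fast, +2):
  init: slow=0, fast=0
  step 1: slow=1, fast=2
  step 2: slow=2, fast=4
  step 3: slow=3, fast=6
  step 4: slow=4, fast=4
  slow == fast at node 4: cycle detected

Cycle: yes


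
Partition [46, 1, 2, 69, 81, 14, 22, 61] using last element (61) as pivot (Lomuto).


Pivot: 61
  46 <= 61: advance i (no swap)
  1 <= 61: advance i (no swap)
  2 <= 61: advance i (no swap)
  14 <= 61: swap -> [46, 1, 2, 14, 81, 69, 22, 61]
  22 <= 61: swap -> [46, 1, 2, 14, 22, 69, 81, 61]
Place pivot at 5: [46, 1, 2, 14, 22, 61, 81, 69]

Partitioned: [46, 1, 2, 14, 22, 61, 81, 69]


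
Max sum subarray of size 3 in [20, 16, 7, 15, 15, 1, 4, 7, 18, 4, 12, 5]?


[0:3]: 43
[1:4]: 38
[2:5]: 37
[3:6]: 31
[4:7]: 20
[5:8]: 12
[6:9]: 29
[7:10]: 29
[8:11]: 34
[9:12]: 21

Max: 43 at [0:3]


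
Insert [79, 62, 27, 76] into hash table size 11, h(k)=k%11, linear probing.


Insert 79: h=2 -> slot 2
Insert 62: h=7 -> slot 7
Insert 27: h=5 -> slot 5
Insert 76: h=10 -> slot 10

Table: [None, None, 79, None, None, 27, None, 62, None, None, 76]


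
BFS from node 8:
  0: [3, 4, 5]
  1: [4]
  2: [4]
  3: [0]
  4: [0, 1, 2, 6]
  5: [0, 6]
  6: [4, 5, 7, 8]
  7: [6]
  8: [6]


Visit 8, enqueue [6]
Visit 6, enqueue [4, 5, 7]
Visit 4, enqueue [0, 1, 2]
Visit 5, enqueue []
Visit 7, enqueue []
Visit 0, enqueue [3]
Visit 1, enqueue []
Visit 2, enqueue []
Visit 3, enqueue []

BFS order: [8, 6, 4, 5, 7, 0, 1, 2, 3]


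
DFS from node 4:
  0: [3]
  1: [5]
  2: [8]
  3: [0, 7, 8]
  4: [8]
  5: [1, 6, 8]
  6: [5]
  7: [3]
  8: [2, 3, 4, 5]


Visit 4, push [8]
Visit 8, push [5, 3, 2]
Visit 2, push []
Visit 3, push [7, 0]
Visit 0, push []
Visit 7, push []
Visit 5, push [6, 1]
Visit 1, push []
Visit 6, push []

DFS order: [4, 8, 2, 3, 0, 7, 5, 1, 6]


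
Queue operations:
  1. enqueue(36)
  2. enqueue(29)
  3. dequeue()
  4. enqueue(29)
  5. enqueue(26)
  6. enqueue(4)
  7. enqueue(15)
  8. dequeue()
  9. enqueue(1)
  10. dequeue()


enqueue(36) -> [36]
enqueue(29) -> [36, 29]
dequeue()->36, [29]
enqueue(29) -> [29, 29]
enqueue(26) -> [29, 29, 26]
enqueue(4) -> [29, 29, 26, 4]
enqueue(15) -> [29, 29, 26, 4, 15]
dequeue()->29, [29, 26, 4, 15]
enqueue(1) -> [29, 26, 4, 15, 1]
dequeue()->29, [26, 4, 15, 1]

Final queue: [26, 4, 15, 1]


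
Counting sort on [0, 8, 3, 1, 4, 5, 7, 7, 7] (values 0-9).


Input: [0, 8, 3, 1, 4, 5, 7, 7, 7]
Counts: [1, 1, 0, 1, 1, 1, 0, 3, 1, 0]

Sorted: [0, 1, 3, 4, 5, 7, 7, 7, 8]


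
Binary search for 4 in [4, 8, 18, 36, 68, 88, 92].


Step 1: lo=0, hi=6, mid=3, val=36
Step 2: lo=0, hi=2, mid=1, val=8
Step 3: lo=0, hi=0, mid=0, val=4

Found at index 0


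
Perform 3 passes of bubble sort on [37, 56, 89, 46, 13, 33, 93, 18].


Initial: [37, 56, 89, 46, 13, 33, 93, 18]
Pass 1: [37, 56, 46, 13, 33, 89, 18, 93] (4 swaps)
Pass 2: [37, 46, 13, 33, 56, 18, 89, 93] (4 swaps)
Pass 3: [37, 13, 33, 46, 18, 56, 89, 93] (3 swaps)

After 3 passes: [37, 13, 33, 46, 18, 56, 89, 93]


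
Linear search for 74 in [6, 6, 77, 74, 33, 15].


i=0: 6!=74
i=1: 6!=74
i=2: 77!=74
i=3: 74==74 found!

Found at 3, 4 comps


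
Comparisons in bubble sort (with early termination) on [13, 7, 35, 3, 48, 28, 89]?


Algorithm: bubble sort (with early termination)
Input: [13, 7, 35, 3, 48, 28, 89]
Sorted: [3, 7, 13, 28, 35, 48, 89]

18


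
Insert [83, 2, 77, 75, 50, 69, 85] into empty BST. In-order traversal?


Insert 83: root
Insert 2: L from 83
Insert 77: L from 83 -> R from 2
Insert 75: L from 83 -> R from 2 -> L from 77
Insert 50: L from 83 -> R from 2 -> L from 77 -> L from 75
Insert 69: L from 83 -> R from 2 -> L from 77 -> L from 75 -> R from 50
Insert 85: R from 83

In-order: [2, 50, 69, 75, 77, 83, 85]


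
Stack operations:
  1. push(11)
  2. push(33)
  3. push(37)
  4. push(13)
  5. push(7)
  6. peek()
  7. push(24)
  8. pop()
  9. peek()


push(11) -> [11]
push(33) -> [11, 33]
push(37) -> [11, 33, 37]
push(13) -> [11, 33, 37, 13]
push(7) -> [11, 33, 37, 13, 7]
peek()->7
push(24) -> [11, 33, 37, 13, 7, 24]
pop()->24, [11, 33, 37, 13, 7]
peek()->7

Final stack: [11, 33, 37, 13, 7]


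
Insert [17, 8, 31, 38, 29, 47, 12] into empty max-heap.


Insert 17: [17]
Insert 8: [17, 8]
Insert 31: [31, 8, 17]
Insert 38: [38, 31, 17, 8]
Insert 29: [38, 31, 17, 8, 29]
Insert 47: [47, 31, 38, 8, 29, 17]
Insert 12: [47, 31, 38, 8, 29, 17, 12]

Final heap: [47, 31, 38, 8, 29, 17, 12]


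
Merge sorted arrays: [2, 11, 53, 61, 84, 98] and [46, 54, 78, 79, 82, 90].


Take 2 from A
Take 11 from A
Take 46 from B
Take 53 from A
Take 54 from B
Take 61 from A
Take 78 from B
Take 79 from B
Take 82 from B
Take 84 from A
Take 90 from B

Merged: [2, 11, 46, 53, 54, 61, 78, 79, 82, 84, 90, 98]


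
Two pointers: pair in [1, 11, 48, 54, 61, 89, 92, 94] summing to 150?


lo=0(1)+hi=7(94)=95
lo=1(11)+hi=7(94)=105
lo=2(48)+hi=7(94)=142
lo=3(54)+hi=7(94)=148
lo=4(61)+hi=7(94)=155
lo=4(61)+hi=6(92)=153
lo=4(61)+hi=5(89)=150

Yes: 61+89=150


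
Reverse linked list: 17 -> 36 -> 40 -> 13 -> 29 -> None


Step 1: curr=17, set curr.next=prev(None) | reversed so far: 17
Step 2: curr=36, set curr.next=prev(17) | reversed so far: 36 -> 17
Step 3: curr=40, set curr.next=prev(36) | reversed so far: 40 -> 36 -> 17
Step 4: curr=13, set curr.next=prev(40) | reversed so far: 13 -> 40 -> 36 -> 17
Step 5: curr=29, set curr.next=prev(13) | reversed so far: 29 -> 13 -> 40 -> 36 -> 17

29 -> 13 -> 40 -> 36 -> 17 -> None


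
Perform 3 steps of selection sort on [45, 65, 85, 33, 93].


Initial: [45, 65, 85, 33, 93]
Step 1: min=33 at 3
  Swap: [33, 65, 85, 45, 93]
Step 2: min=45 at 3
  Swap: [33, 45, 85, 65, 93]
Step 3: min=65 at 3
  Swap: [33, 45, 65, 85, 93]

After 3 steps: [33, 45, 65, 85, 93]


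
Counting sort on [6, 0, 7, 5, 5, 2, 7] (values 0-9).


Input: [6, 0, 7, 5, 5, 2, 7]
Counts: [1, 0, 1, 0, 0, 2, 1, 2, 0, 0]

Sorted: [0, 2, 5, 5, 6, 7, 7]


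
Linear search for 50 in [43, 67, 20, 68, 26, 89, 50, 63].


i=0: 43!=50
i=1: 67!=50
i=2: 20!=50
i=3: 68!=50
i=4: 26!=50
i=5: 89!=50
i=6: 50==50 found!

Found at 6, 7 comps


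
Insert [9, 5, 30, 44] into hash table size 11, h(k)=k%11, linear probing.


Insert 9: h=9 -> slot 9
Insert 5: h=5 -> slot 5
Insert 30: h=8 -> slot 8
Insert 44: h=0 -> slot 0

Table: [44, None, None, None, None, 5, None, None, 30, 9, None]


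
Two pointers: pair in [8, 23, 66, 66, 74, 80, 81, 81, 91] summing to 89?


lo=0(8)+hi=8(91)=99
lo=0(8)+hi=7(81)=89

Yes: 8+81=89


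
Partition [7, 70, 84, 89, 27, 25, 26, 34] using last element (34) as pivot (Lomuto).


Pivot: 34
  7 <= 34: advance i (no swap)
  27 <= 34: swap -> [7, 27, 84, 89, 70, 25, 26, 34]
  25 <= 34: swap -> [7, 27, 25, 89, 70, 84, 26, 34]
  26 <= 34: swap -> [7, 27, 25, 26, 70, 84, 89, 34]
Place pivot at 4: [7, 27, 25, 26, 34, 84, 89, 70]

Partitioned: [7, 27, 25, 26, 34, 84, 89, 70]


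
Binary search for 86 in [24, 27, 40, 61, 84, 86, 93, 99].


Step 1: lo=0, hi=7, mid=3, val=61
Step 2: lo=4, hi=7, mid=5, val=86

Found at index 5


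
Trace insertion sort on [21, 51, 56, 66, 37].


Initial: [21, 51, 56, 66, 37]
Insert 51: [21, 51, 56, 66, 37]
Insert 56: [21, 51, 56, 66, 37]
Insert 66: [21, 51, 56, 66, 37]
Insert 37: [21, 37, 51, 56, 66]

Sorted: [21, 37, 51, 56, 66]


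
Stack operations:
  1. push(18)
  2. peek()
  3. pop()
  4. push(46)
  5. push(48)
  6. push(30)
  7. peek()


push(18) -> [18]
peek()->18
pop()->18, []
push(46) -> [46]
push(48) -> [46, 48]
push(30) -> [46, 48, 30]
peek()->30

Final stack: [46, 48, 30]


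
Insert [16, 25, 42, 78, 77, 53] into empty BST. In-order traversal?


Insert 16: root
Insert 25: R from 16
Insert 42: R from 16 -> R from 25
Insert 78: R from 16 -> R from 25 -> R from 42
Insert 77: R from 16 -> R from 25 -> R from 42 -> L from 78
Insert 53: R from 16 -> R from 25 -> R from 42 -> L from 78 -> L from 77

In-order: [16, 25, 42, 53, 77, 78]


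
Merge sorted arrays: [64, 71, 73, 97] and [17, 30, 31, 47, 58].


Take 17 from B
Take 30 from B
Take 31 from B
Take 47 from B
Take 58 from B

Merged: [17, 30, 31, 47, 58, 64, 71, 73, 97]


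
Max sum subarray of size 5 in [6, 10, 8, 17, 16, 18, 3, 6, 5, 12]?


[0:5]: 57
[1:6]: 69
[2:7]: 62
[3:8]: 60
[4:9]: 48
[5:10]: 44

Max: 69 at [1:6]


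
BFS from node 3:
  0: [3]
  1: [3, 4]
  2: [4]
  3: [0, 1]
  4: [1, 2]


Visit 3, enqueue [0, 1]
Visit 0, enqueue []
Visit 1, enqueue [4]
Visit 4, enqueue [2]
Visit 2, enqueue []

BFS order: [3, 0, 1, 4, 2]


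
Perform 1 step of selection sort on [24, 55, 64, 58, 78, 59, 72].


Initial: [24, 55, 64, 58, 78, 59, 72]
Step 1: min=24 at 0
  Swap: [24, 55, 64, 58, 78, 59, 72]

After 1 step: [24, 55, 64, 58, 78, 59, 72]


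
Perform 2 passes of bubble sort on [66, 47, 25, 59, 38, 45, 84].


Initial: [66, 47, 25, 59, 38, 45, 84]
Pass 1: [47, 25, 59, 38, 45, 66, 84] (5 swaps)
Pass 2: [25, 47, 38, 45, 59, 66, 84] (3 swaps)

After 2 passes: [25, 47, 38, 45, 59, 66, 84]


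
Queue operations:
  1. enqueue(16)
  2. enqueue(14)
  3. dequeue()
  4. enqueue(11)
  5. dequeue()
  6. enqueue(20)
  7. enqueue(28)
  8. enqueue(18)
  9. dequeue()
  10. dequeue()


enqueue(16) -> [16]
enqueue(14) -> [16, 14]
dequeue()->16, [14]
enqueue(11) -> [14, 11]
dequeue()->14, [11]
enqueue(20) -> [11, 20]
enqueue(28) -> [11, 20, 28]
enqueue(18) -> [11, 20, 28, 18]
dequeue()->11, [20, 28, 18]
dequeue()->20, [28, 18]

Final queue: [28, 18]


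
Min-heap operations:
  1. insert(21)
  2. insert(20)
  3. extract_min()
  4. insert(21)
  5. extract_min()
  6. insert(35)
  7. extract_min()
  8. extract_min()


insert(21) -> [21]
insert(20) -> [20, 21]
extract_min()->20, [21]
insert(21) -> [21, 21]
extract_min()->21, [21]
insert(35) -> [21, 35]
extract_min()->21, [35]
extract_min()->35, []

Final heap: []
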